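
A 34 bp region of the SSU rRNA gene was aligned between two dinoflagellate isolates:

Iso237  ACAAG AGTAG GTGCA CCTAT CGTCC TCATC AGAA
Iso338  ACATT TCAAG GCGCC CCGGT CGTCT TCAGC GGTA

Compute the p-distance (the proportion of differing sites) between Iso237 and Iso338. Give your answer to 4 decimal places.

Differing sites — 4:A/T; 5:G/T; 6:A/T; 7:G/C; 8:T/A; 12:T/C; 15:A/C; 18:T/G; 19:A/G; 25:C/T; 29:T/G; 31:A/G; 33:A/T.
There are 13 differences over 34 sites, so p = 13/34 = 0.3824.

0.3824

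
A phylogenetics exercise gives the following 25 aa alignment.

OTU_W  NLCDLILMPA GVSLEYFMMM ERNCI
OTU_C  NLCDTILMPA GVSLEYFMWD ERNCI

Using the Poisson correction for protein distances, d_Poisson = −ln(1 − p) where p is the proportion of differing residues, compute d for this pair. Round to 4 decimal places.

The sequences differ at positions 5 (L/T), 19 (M/W), 20 (M/D).
p = 3/25 = 0.120000.
d = −ln(1 − 0.120000) = −ln(0.880000) = 0.1278.

0.1278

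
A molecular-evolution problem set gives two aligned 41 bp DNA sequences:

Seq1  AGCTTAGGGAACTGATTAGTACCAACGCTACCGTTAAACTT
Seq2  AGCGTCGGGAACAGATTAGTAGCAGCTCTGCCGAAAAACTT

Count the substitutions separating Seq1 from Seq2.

9

Differing sites — 4:T/G; 6:A/C; 13:T/A; 22:C/G; 25:A/G; 27:G/T; 30:A/G; 34:T/A; 35:T/A.
That gives 9 mismatches out of 41 aligned sites, so the Hamming distance is 9.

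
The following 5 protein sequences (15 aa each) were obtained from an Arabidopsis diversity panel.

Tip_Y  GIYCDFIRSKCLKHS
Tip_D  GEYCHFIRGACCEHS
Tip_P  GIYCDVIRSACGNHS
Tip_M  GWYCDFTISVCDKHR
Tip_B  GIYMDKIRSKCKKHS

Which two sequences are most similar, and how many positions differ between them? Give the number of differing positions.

Pairwise Hamming distances:
  Tip_Y vs Tip_D: 6
  Tip_Y vs Tip_P: 4
  Tip_Y vs Tip_M: 6
  Tip_Y vs Tip_B: 3
  Tip_D vs Tip_P: 6
  Tip_D vs Tip_M: 9
  Tip_D vs Tip_B: 8
  Tip_P vs Tip_M: 8
  Tip_P vs Tip_B: 5
  Tip_M vs Tip_B: 8
The smallest is 3, between Tip_Y and Tip_B.

3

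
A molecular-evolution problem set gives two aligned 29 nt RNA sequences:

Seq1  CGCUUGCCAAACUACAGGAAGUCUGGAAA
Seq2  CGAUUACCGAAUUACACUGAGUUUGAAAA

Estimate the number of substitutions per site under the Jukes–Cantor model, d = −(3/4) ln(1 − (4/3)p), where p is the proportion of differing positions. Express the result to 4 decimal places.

The sequences differ at positions 3 (C/A), 6 (G/A), 9 (A/G), 12 (C/U), 17 (G/C), 18 (G/U), 19 (A/G), 23 (C/U), 26 (G/A).
p = 9/29 = 0.310345.
d = −0.75 · ln(1 − (4/3)·0.310345) = −0.75 · ln(0.586207) = −0.75 · (-0.534082) = 0.4006.

0.4006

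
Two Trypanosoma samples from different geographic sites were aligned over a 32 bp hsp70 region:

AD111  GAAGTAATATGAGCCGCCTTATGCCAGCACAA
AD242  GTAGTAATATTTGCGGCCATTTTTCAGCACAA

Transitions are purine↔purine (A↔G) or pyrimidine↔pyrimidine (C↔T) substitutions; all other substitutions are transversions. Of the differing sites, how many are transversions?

Differing sites — 2:A/T (Tv); 11:G/T (Tv); 12:A/T (Tv); 15:C/G (Tv); 19:T/A (Tv); 21:A/T (Tv); 23:G/T (Tv); 24:C/T (Ti).
Of the 8 differences, 1 transition and 7 transversions, so the answer is 7.

7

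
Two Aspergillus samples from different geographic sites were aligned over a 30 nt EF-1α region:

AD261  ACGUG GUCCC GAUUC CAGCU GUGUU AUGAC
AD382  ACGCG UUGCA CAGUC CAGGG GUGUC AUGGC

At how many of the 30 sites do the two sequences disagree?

10

Differing sites — 4:U/C; 6:G/U; 8:C/G; 10:C/A; 11:G/C; 13:U/G; 19:C/G; 20:U/G; 25:U/C; 29:A/G.
That gives 10 mismatches out of 30 aligned sites, so the Hamming distance is 10.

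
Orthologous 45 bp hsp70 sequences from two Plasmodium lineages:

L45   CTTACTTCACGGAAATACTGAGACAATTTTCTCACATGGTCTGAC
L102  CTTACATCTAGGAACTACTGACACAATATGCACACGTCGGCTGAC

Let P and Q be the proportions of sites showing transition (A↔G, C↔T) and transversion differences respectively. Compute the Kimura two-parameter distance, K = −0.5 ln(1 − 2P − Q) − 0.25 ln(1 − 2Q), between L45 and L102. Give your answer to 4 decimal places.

0.3020

Differing sites — 6:T/A (Tv); 9:A/T (Tv); 10:C/A (Tv); 15:A/C (Tv); 22:G/C (Tv); 28:T/A (Tv); 30:T/G (Tv); 32:T/A (Tv); 36:A/G (Ti); 38:G/C (Tv); 40:T/G (Tv).
Of the 11 differences, 1 transition and 10 transversions over 45 sites: P = 1/45 = 0.022222, Q = 10/45 = 0.222222.
d = −0.5·ln(0.733334) − 0.25·ln(0.555556) = −0.5·(-0.310154) − 0.25·(-0.587786) = 0.3020.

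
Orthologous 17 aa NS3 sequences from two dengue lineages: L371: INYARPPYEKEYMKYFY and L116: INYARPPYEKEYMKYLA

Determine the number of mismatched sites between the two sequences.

2

Mismatches occur at site 16 (F→L), site 17 (Y→A).
That gives 2 mismatches out of 17 aligned sites, so the Hamming distance is 2.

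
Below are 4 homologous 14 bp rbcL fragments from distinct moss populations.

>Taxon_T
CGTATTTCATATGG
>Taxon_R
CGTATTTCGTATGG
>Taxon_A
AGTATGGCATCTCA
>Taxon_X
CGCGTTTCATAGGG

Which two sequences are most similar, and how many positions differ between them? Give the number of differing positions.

1

Pairwise Hamming distances:
  Taxon_T vs Taxon_R: 1
  Taxon_T vs Taxon_A: 6
  Taxon_T vs Taxon_X: 3
  Taxon_R vs Taxon_A: 7
  Taxon_R vs Taxon_X: 4
  Taxon_A vs Taxon_X: 9
The smallest is 1, between Taxon_T and Taxon_R.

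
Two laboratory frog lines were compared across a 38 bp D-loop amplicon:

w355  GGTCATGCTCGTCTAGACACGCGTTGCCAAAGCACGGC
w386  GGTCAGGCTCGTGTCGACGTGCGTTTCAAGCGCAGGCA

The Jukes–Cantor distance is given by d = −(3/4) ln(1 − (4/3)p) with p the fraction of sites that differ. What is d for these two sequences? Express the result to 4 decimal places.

0.4099

Mismatches occur at site 6 (T→G), site 13 (C→G), site 15 (A→C), site 19 (A→G), site 20 (C→T), site 26 (G→T), site 28 (C→A), site 30 (A→G), site 31 (A→C), site 35 (C→G), site 37 (G→C), site 38 (C→A).
p = 12/38 = 0.315789.
d = −0.75 · ln(1 − (4/3)·0.315789) = −0.75 · ln(0.578948) = −0.75 · (-0.546543) = 0.4099.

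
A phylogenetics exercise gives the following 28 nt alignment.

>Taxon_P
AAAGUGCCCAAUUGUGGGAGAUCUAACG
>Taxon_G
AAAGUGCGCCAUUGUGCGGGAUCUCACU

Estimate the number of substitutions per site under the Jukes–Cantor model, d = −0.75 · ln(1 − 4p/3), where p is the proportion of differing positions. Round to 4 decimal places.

Mismatches occur at site 8 (C↔G), site 10 (A↔C), site 17 (G↔C), site 19 (A↔G), site 25 (A↔C), site 28 (G↔U).
p = 6/28 = 0.214286.
d = −0.75 · ln(1 − (4/3)·0.214286) = −0.75 · ln(0.714285) = −0.75 · (-0.336473) = 0.2524.

0.2524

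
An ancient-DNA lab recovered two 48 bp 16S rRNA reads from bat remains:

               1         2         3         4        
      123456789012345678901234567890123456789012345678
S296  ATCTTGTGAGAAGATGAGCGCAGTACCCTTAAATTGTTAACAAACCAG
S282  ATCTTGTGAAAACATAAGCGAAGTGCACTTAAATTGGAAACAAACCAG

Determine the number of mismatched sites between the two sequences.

The sequences differ at positions 10 (G/A), 13 (G/C), 16 (G/A), 21 (C/A), 25 (A/G), 27 (C/A), 37 (T/G), 38 (T/A).
That gives 8 mismatches out of 48 aligned sites, so the Hamming distance is 8.

8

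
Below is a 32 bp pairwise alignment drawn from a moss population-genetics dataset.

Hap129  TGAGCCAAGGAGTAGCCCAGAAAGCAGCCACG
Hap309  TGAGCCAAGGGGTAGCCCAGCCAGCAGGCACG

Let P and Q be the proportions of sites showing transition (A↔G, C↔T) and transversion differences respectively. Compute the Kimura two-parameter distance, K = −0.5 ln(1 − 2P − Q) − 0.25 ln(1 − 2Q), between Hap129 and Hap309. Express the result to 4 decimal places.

0.1369

The sequences differ at positions 11 (A/G, transition), 21 (A/C, transversion), 22 (A/C, transversion), 28 (C/G, transversion).
Of the 4 differences, 1 transition and 3 transversions over 32 sites: P = 1/32 = 0.031250, Q = 3/32 = 0.093750.
d = −0.5·ln(0.843750) − 0.25·ln(0.812500) = −0.5·(-0.169899) − 0.25·(-0.207639) = 0.1369.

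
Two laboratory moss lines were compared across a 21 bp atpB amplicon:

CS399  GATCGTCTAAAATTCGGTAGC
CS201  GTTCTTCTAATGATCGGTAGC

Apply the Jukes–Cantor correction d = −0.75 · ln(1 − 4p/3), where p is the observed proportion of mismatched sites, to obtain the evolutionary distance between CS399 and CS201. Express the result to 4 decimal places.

Mismatches occur at site 2 (A↔T), site 5 (G↔T), site 11 (A↔T), site 12 (A↔G), site 13 (T↔A).
p = 5/21 = 0.238095.
d = −0.75 · ln(1 − (4/3)·0.238095) = −0.75 · ln(0.682540) = −0.75 · (-0.381934) = 0.2865.

0.2865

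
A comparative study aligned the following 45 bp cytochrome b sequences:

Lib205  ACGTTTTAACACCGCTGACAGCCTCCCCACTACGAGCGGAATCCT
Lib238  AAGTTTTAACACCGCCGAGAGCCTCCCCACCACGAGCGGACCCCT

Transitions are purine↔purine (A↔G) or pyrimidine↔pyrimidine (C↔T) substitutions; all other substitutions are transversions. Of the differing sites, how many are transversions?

3

Differing sites — 2:C/A (Tv); 16:T/C (Ti); 19:C/G (Tv); 31:T/C (Ti); 41:A/C (Tv); 42:T/C (Ti).
Of the 6 differences, 3 transitions and 3 transversions, so the answer is 3.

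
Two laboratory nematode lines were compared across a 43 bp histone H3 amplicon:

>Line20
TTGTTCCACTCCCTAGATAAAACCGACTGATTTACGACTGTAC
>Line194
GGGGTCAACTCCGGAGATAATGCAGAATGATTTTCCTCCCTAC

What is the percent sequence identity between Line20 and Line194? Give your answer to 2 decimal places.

65.12%

The sequences differ at positions 1 (T/G), 2 (T/G), 4 (T/G), 7 (C/A), 13 (C/G), 14 (T/G), 21 (A/T), 22 (A/G), 24 (C/A), 27 (C/A), 34 (A/T), 36 (G/C), 37 (A/T), 39 (T/C), 40 (G/C).
28 of the 43 sites match, so the percent identity is 28/43 × 100 = 65.12%.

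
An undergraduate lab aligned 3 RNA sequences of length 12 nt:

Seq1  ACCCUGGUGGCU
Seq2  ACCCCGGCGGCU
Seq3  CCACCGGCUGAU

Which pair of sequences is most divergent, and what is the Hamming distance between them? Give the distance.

Pairwise Hamming distances:
  Seq1 vs Seq2: 2
  Seq1 vs Seq3: 6
  Seq2 vs Seq3: 4
The largest is 6, between Seq1 and Seq3.

6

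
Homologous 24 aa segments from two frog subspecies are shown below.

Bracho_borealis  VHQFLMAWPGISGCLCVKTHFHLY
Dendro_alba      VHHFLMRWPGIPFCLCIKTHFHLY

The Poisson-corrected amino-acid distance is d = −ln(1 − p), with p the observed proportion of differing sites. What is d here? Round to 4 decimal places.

0.2336

Differing sites — 3:Q/H; 7:A/R; 12:S/P; 13:G/F; 17:V/I.
p = 5/24 = 0.208333.
d = −ln(1 − 0.208333) = −ln(0.791667) = 0.2336.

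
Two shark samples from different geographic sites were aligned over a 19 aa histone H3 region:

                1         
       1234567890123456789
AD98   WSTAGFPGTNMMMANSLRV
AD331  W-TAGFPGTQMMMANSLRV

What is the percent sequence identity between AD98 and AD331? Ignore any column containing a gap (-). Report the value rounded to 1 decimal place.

94.4%

Excluding the 1 gap column leaves 18 comparable sites.
A single mismatch occurs at site 10 (N→Q).
17 of the 18 comparable sites match, so the percent identity is 17/18 × 100 = 94.4%.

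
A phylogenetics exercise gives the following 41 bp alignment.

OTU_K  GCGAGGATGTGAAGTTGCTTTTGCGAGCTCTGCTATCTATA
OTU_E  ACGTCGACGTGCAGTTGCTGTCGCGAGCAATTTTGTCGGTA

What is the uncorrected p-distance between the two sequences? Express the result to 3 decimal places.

0.341

The sequences differ at positions 1 (G/A), 4 (A/T), 5 (G/C), 8 (T/C), 12 (A/C), 20 (T/G), 22 (T/C), 29 (T/A), 30 (C/A), 32 (G/T), 33 (C/T), 35 (A/G), 38 (T/G), 39 (A/G).
There are 14 differences over 41 sites, so p = 14/41 = 0.341.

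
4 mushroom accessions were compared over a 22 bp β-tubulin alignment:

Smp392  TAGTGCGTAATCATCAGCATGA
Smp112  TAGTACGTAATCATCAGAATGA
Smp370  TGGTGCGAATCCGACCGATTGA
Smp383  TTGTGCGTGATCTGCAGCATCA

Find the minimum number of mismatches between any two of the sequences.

2

Pairwise Hamming distances:
  Smp392 vs Smp112: 2
  Smp392 vs Smp370: 9
  Smp392 vs Smp383: 5
  Smp112 vs Smp370: 9
  Smp112 vs Smp383: 7
  Smp370 vs Smp383: 11
The smallest is 2, between Smp392 and Smp112.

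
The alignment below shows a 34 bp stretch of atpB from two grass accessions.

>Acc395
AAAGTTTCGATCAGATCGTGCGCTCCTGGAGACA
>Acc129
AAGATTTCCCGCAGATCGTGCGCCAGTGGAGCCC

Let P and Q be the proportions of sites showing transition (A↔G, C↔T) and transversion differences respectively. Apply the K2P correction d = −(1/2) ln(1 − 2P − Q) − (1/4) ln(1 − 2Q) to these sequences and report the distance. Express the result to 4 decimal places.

The sequences differ at positions 3 (A/G, transition), 4 (G/A, transition), 9 (G/C, transversion), 10 (A/C, transversion), 11 (T/G, transversion), 24 (T/C, transition), 25 (C/A, transversion), 26 (C/G, transversion), 32 (A/C, transversion), 34 (A/C, transversion).
Of the 10 differences, 3 transitions and 7 transversions over 34 sites: P = 3/34 = 0.088235, Q = 7/34 = 0.205882.
d = −0.5·ln(0.617648) − 0.25·ln(0.588236) = −0.5·(-0.481837) − 0.25·(-0.530627) = 0.3736.

0.3736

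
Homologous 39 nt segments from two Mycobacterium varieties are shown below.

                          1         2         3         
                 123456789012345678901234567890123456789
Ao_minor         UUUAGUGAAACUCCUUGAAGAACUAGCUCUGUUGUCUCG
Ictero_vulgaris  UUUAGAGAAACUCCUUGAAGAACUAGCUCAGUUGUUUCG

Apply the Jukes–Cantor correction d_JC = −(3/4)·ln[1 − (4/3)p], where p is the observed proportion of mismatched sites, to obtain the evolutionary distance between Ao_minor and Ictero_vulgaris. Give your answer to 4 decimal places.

0.0812

Mismatches occur at site 6 (U↔A), site 30 (U↔A), site 36 (C↔U).
p = 3/39 = 0.076923.
d = −0.75 · ln(1 − (4/3)·0.076923) = −0.75 · ln(0.897436) = −0.75 · (-0.108213) = 0.0812.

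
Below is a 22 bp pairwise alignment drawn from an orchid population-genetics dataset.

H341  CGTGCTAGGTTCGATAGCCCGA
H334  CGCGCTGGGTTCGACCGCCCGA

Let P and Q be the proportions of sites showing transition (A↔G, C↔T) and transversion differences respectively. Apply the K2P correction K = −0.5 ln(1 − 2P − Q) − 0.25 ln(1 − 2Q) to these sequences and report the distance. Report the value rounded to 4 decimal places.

Differing sites — 3:T/C (Ti); 7:A/G (Ti); 15:T/C (Ti); 16:A/C (Tv).
Of the 4 differences, 3 transitions and 1 transversion over 22 sites: P = 3/22 = 0.136364, Q = 1/22 = 0.045455.
d = −0.5·ln(0.681817) − 0.25·ln(0.909090) = −0.5·(-0.382994) − 0.25·(-0.095311) = 0.2153.

0.2153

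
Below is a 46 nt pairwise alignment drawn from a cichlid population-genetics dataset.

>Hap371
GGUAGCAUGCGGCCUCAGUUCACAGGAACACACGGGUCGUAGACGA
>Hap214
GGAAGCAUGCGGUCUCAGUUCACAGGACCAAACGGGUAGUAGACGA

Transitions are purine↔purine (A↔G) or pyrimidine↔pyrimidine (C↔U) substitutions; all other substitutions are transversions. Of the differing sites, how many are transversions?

4

Differing sites — 3:U/A (Tv); 13:C/U (Ti); 28:A/C (Tv); 31:C/A (Tv); 38:C/A (Tv).
Of the 5 differences, 1 transition and 4 transversions, so the answer is 4.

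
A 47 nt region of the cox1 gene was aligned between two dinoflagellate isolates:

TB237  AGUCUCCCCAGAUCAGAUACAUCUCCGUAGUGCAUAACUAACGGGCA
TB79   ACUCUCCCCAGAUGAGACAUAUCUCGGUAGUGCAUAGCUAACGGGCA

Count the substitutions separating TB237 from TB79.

The sequences differ at positions 2 (G/C), 14 (C/G), 18 (U/C), 20 (C/U), 26 (C/G), 37 (A/G).
That gives 6 mismatches out of 47 aligned sites, so the Hamming distance is 6.

6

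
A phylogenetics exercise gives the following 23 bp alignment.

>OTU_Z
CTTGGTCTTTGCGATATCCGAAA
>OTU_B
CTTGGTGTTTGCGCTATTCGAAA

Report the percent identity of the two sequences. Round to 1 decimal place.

The sequences differ at positions 7 (C/G), 14 (A/C), 18 (C/T).
20 of the 23 sites match, so the percent identity is 20/23 × 100 = 87.0%.

87.0%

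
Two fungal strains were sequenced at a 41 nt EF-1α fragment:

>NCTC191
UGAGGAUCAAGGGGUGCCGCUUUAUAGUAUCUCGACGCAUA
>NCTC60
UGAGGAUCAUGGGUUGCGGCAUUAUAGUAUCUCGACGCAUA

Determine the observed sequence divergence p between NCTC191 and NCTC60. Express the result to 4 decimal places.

0.0976

The sequences differ at positions 10 (A/U), 14 (G/U), 18 (C/G), 21 (U/A).
There are 4 differences over 41 sites, so p = 4/41 = 0.0976.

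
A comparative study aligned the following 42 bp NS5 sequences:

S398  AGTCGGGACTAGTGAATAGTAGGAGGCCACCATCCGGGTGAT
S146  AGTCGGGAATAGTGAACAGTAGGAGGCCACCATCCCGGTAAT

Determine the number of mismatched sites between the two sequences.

4

Differing sites — 9:C/A; 17:T/C; 36:G/C; 40:G/A.
That gives 4 mismatches out of 42 aligned sites, so the Hamming distance is 4.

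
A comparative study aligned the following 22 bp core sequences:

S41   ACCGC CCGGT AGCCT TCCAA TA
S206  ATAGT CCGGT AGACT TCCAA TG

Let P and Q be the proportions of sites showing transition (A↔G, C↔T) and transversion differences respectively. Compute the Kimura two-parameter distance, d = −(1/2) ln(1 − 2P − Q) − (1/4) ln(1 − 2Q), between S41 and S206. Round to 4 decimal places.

Differing sites — 2:C/T (Ti); 3:C/A (Tv); 5:C/T (Ti); 13:C/A (Tv); 22:A/G (Ti).
Of the 5 differences, 3 transitions and 2 transversions over 22 sites: P = 3/22 = 0.136364, Q = 2/22 = 0.090909.
d = −0.5·ln(0.636363) − 0.25·ln(0.818182) = −0.5·(-0.451986) − 0.25·(-0.200670) = 0.2762.

0.2762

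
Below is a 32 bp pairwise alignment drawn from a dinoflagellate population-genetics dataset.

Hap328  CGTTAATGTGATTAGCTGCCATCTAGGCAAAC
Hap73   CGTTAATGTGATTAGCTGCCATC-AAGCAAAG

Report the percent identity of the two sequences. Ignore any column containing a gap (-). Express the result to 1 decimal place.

Excluding the 1 gap column leaves 31 comparable sites.
Differing sites — 26:G/A; 32:C/G.
29 of the 31 comparable sites match, so the percent identity is 29/31 × 100 = 93.5%.

93.5%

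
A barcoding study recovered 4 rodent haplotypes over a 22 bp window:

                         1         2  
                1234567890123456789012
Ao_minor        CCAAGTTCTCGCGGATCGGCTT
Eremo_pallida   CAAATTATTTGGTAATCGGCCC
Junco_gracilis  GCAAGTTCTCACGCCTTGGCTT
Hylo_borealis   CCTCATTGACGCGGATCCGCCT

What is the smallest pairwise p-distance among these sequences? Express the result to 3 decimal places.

Pairwise Hamming distances:
  Ao_minor vs Eremo_pallida: 10
  Ao_minor vs Junco_gracilis: 5
  Ao_minor vs Hylo_borealis: 7
  Eremo_pallida vs Junco_gracilis: 14
  Eremo_pallida vs Hylo_borealis: 13
  Junco_gracilis vs Hylo_borealis: 12
The smallest is 5 mismatches, between Ao_minor and Junco_gracilis; p = 5/22 = 0.227.

0.227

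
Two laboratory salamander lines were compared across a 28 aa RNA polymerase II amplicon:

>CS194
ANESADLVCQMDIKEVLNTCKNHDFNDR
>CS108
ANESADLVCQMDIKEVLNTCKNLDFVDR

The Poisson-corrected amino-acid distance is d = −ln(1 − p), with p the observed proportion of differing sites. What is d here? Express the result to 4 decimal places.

0.0741

Differing sites — 23:H/L; 26:N/V.
p = 2/28 = 0.071429.
d = −ln(1 − 0.071429) = −ln(0.928571) = 0.0741.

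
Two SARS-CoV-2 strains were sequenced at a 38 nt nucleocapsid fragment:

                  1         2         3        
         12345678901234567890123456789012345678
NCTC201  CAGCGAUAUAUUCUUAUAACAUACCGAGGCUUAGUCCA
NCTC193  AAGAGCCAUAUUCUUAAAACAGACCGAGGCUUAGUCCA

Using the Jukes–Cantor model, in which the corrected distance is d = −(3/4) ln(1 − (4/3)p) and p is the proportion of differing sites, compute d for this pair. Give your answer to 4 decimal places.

0.1773

Mismatches occur at site 1 (C/A), site 4 (C/A), site 6 (A/C), site 7 (U/C), site 17 (U/A), site 22 (U/G).
p = 6/38 = 0.157895.
d = −0.75 · ln(1 − (4/3)·0.157895) = −0.75 · ln(0.789473) = −0.75 · (-0.236390) = 0.1773.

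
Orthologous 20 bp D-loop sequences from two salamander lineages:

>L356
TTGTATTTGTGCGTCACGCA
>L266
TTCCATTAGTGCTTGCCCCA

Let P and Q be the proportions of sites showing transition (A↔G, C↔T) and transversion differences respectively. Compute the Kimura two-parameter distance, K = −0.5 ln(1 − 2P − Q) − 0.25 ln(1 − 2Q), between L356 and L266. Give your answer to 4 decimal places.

Mismatches occur at site 3 (G↔C, transversion), site 4 (T↔C, transition), site 8 (T↔A, transversion), site 13 (G↔T, transversion), site 15 (C↔G, transversion), site 16 (A↔C, transversion), site 18 (G↔C, transversion).
Of the 7 differences, 1 transition and 6 transversions over 20 sites: P = 1/20 = 0.050000, Q = 6/20 = 0.300000.
d = −0.5·ln(0.600000) − 0.25·ln(0.400000) = −0.5·(-0.510826) − 0.25·(-0.916291) = 0.4845.

0.4845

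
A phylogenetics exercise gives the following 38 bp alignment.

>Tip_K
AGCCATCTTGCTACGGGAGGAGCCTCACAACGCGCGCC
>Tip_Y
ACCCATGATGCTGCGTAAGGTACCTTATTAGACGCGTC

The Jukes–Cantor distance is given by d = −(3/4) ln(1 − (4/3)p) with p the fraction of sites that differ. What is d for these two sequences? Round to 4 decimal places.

Differing sites — 2:G/C; 7:C/G; 8:T/A; 13:A/G; 16:G/T; 17:G/A; 21:A/T; 22:G/A; 26:C/T; 28:C/T; 29:A/T; 31:C/G; 32:G/A; 37:C/T.
p = 14/38 = 0.368421.
d = −0.75 · ln(1 − (4/3)·0.368421) = −0.75 · ln(0.508772) = −0.75 · (-0.675755) = 0.5068.

0.5068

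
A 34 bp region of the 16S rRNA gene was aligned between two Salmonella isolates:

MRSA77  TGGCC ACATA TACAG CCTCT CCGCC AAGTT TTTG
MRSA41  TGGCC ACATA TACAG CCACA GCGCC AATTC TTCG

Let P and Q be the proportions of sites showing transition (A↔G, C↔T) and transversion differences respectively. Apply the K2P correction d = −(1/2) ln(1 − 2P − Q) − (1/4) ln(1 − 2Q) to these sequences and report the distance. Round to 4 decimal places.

Differing sites — 18:T/A (Tv); 20:T/A (Tv); 21:C/G (Tv); 28:G/T (Tv); 30:T/C (Ti); 33:T/C (Ti).
Of the 6 differences, 2 transitions and 4 transversions over 34 sites: P = 2/34 = 0.058824, Q = 4/34 = 0.117647.
d = −0.5·ln(0.764705) − 0.25·ln(0.764706) = −0.5·(-0.268265) − 0.25·(-0.268264) = 0.2012.

0.2012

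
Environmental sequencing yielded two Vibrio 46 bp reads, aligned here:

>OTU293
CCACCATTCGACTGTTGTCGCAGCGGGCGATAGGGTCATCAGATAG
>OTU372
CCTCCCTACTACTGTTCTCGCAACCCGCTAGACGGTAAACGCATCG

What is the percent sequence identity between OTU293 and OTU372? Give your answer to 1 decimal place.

Differing sites — 3:A/T; 6:A/C; 8:T/A; 10:G/T; 17:G/C; 23:G/A; 25:G/C; 26:G/C; 29:G/T; 31:T/G; 33:G/C; 37:C/A; 39:T/A; 41:A/G; 42:G/C; 45:A/C.
30 of the 46 sites match, so the percent identity is 30/46 × 100 = 65.2%.

65.2%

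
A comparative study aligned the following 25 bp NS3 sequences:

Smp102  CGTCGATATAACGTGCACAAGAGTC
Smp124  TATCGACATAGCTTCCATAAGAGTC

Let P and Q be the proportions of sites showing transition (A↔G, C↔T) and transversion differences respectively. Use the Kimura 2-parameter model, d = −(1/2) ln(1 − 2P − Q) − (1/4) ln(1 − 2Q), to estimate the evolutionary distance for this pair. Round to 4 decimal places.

0.3706

Differing sites — 1:C/T (Ti); 2:G/A (Ti); 7:T/C (Ti); 11:A/G (Ti); 13:G/T (Tv); 15:G/C (Tv); 18:C/T (Ti).
Of the 7 differences, 5 transitions and 2 transversions over 25 sites: P = 5/25 = 0.200000, Q = 2/25 = 0.080000.
d = −0.5·ln(0.520000) − 0.25·ln(0.840000) = −0.5·(-0.653926) − 0.25·(-0.174353) = 0.3706.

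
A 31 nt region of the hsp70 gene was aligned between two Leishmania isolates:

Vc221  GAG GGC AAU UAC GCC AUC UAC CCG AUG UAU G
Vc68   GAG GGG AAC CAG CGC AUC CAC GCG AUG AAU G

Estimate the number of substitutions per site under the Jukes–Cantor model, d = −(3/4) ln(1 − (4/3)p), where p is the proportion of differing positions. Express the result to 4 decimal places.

0.3672

The sequences differ at positions 6 (C/G), 9 (U/C), 10 (U/C), 12 (C/G), 13 (G/C), 14 (C/G), 19 (U/C), 22 (C/G), 28 (U/A).
p = 9/31 = 0.290323.
d = −0.75 · ln(1 − (4/3)·0.290323) = −0.75 · ln(0.612903) = −0.75 · (-0.489549) = 0.3672.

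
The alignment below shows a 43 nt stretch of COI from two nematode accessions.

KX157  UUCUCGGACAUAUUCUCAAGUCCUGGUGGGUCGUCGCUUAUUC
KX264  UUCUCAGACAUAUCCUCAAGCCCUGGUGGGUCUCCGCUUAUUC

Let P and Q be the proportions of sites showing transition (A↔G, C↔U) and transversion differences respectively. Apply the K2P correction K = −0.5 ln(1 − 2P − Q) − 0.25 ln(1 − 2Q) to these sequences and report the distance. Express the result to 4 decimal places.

Differing sites — 6:G/A (Ti); 14:U/C (Ti); 21:U/C (Ti); 33:G/U (Tv); 34:U/C (Ti).
Of the 5 differences, 4 transitions and 1 transversion over 43 sites: P = 4/43 = 0.093023, Q = 1/43 = 0.023256.
d = −0.5·ln(0.790698) − 0.25·ln(0.953488) = −0.5·(-0.234839) − 0.25·(-0.047628) = 0.1293.

0.1293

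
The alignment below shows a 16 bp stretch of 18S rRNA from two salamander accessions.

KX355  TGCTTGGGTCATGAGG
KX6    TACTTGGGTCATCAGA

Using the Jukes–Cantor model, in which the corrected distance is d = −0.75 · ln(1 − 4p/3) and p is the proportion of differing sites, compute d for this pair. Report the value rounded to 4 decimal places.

Differing sites — 2:G/A; 13:G/C; 16:G/A.
p = 3/16 = 0.187500.
d = −0.75 · ln(1 − (4/3)·0.187500) = −0.75 · ln(0.750000) = −0.75 · (-0.287682) = 0.2158.

0.2158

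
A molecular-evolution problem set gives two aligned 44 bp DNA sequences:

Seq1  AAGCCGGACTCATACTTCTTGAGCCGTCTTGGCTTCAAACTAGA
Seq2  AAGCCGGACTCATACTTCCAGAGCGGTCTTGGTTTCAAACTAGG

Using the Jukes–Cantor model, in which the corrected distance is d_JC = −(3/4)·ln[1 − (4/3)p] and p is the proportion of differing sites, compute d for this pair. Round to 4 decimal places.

0.1232

Mismatches occur at site 19 (T/C), site 20 (T/A), site 25 (C/G), site 33 (C/T), site 44 (A/G).
p = 5/44 = 0.113636.
d = −0.75 · ln(1 − (4/3)·0.113636) = −0.75 · ln(0.848485) = −0.75 · (-0.164303) = 0.1232.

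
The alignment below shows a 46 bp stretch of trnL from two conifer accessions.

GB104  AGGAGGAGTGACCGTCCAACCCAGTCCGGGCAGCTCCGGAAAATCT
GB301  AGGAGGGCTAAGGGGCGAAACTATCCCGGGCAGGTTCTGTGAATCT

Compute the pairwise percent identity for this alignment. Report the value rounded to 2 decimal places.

65.22%

Mismatches occur at site 7 (A→G), site 8 (G→C), site 10 (G→A), site 12 (C→G), site 13 (C→G), site 15 (T→G), site 17 (C→G), site 20 (C→A), site 22 (C→T), site 24 (G→T), site 25 (T→C), site 34 (C→G), site 36 (C→T), site 38 (G→T), site 40 (A→T), site 41 (A→G).
30 of the 46 sites match, so the percent identity is 30/46 × 100 = 65.22%.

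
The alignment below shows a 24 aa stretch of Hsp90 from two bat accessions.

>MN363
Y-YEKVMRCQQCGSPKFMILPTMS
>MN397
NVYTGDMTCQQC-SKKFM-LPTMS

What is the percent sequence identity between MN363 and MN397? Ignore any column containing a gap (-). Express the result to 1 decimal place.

71.4%

Excluding the 3 gap columns leaves 21 comparable sites.
Mismatches occur at site 1 (Y/N), site 4 (E/T), site 5 (K/G), site 6 (V/D), site 8 (R/T), site 15 (P/K).
15 of the 21 comparable sites match, so the percent identity is 15/21 × 100 = 71.4%.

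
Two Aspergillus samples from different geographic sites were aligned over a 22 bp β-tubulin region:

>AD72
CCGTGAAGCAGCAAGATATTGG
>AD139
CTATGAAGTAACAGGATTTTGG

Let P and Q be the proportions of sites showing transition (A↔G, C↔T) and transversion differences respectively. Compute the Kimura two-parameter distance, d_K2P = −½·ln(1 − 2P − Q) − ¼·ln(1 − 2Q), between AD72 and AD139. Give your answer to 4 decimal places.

The sequences differ at positions 2 (C/T, transition), 3 (G/A, transition), 9 (C/T, transition), 11 (G/A, transition), 14 (A/G, transition), 18 (A/T, transversion).
Of the 6 differences, 5 transitions and 1 transversion over 22 sites: P = 5/22 = 0.227273, Q = 1/22 = 0.045455.
d = −0.5·ln(0.499999) − 0.25·ln(0.909090) = −0.5·(-0.693149) − 0.25·(-0.095311) = 0.3704.

0.3704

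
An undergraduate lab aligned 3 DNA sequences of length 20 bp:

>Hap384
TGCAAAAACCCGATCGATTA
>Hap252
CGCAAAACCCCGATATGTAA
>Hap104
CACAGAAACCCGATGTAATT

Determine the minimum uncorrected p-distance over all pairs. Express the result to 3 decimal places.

Pairwise Hamming distances:
  Hap384 vs Hap252: 6
  Hap384 vs Hap104: 7
  Hap252 vs Hap104: 8
The smallest is 6 mismatches, between Hap384 and Hap252; p = 6/20 = 0.300.

0.300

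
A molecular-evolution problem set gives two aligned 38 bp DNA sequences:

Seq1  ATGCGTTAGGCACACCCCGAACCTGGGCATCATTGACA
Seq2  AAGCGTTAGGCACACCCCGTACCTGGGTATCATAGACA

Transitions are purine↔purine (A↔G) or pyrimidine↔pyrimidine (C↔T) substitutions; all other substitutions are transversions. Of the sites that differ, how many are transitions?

1

Mismatches occur at site 2 (T→A, transversion), site 20 (A→T, transversion), site 28 (C→T, transition), site 34 (T→A, transversion).
Of the 4 differences, 1 transition and 3 transversions, so the answer is 1.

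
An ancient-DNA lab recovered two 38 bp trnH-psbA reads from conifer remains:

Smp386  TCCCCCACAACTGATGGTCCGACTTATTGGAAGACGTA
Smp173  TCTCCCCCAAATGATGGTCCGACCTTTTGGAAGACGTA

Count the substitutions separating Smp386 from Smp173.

The sequences differ at positions 3 (C/T), 7 (A/C), 11 (C/A), 24 (T/C), 26 (A/T).
That gives 5 mismatches out of 38 aligned sites, so the Hamming distance is 5.

5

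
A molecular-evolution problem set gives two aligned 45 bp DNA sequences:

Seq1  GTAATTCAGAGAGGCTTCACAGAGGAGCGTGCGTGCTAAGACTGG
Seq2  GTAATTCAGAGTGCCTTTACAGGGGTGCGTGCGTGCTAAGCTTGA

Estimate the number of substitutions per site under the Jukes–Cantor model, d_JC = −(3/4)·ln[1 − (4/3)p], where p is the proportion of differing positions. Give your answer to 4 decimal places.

0.2029

The sequences differ at positions 12 (A/T), 14 (G/C), 18 (C/T), 23 (A/G), 26 (A/T), 41 (A/C), 42 (C/T), 45 (G/A).
p = 8/45 = 0.177778.
d = −0.75 · ln(1 − (4/3)·0.177778) = −0.75 · ln(0.762963) = −0.75 · (-0.270546) = 0.2029.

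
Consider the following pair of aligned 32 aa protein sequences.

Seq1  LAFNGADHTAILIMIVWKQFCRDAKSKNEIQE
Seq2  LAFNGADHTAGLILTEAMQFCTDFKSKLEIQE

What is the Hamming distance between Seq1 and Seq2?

9

The sequences differ at positions 11 (I/G), 14 (M/L), 15 (I/T), 16 (V/E), 17 (W/A), 18 (K/M), 22 (R/T), 24 (A/F), 28 (N/L).
That gives 9 mismatches out of 32 aligned sites, so the Hamming distance is 9.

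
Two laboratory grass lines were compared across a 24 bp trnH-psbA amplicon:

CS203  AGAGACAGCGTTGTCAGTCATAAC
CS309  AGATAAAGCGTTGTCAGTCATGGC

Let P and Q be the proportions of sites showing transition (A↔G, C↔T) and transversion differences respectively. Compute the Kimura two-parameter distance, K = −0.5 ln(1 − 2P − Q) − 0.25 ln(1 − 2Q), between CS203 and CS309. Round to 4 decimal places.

The sequences differ at positions 4 (G/T, transversion), 6 (C/A, transversion), 22 (A/G, transition), 23 (A/G, transition).
Of the 4 differences, 2 transitions and 2 transversions over 24 sites: P = 2/24 = 0.083333, Q = 2/24 = 0.083333.
d = −0.5·ln(0.750001) − 0.25·ln(0.833334) = −0.5·(-0.287681) − 0.25·(-0.182321) = 0.1894.

0.1894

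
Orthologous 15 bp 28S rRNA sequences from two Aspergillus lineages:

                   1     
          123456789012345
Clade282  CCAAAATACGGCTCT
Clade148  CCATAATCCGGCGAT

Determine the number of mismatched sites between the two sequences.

4

The sequences differ at positions 4 (A/T), 8 (A/C), 13 (T/G), 14 (C/A).
That gives 4 mismatches out of 15 aligned sites, so the Hamming distance is 4.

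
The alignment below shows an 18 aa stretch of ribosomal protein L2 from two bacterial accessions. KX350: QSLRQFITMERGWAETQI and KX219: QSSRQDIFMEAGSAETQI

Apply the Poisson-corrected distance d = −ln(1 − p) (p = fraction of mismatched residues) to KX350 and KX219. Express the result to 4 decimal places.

Differing sites — 3:L/S; 6:F/D; 8:T/F; 11:R/A; 13:W/S.
p = 5/18 = 0.277778.
d = −ln(1 − 0.277778) = −ln(0.722222) = 0.3254.

0.3254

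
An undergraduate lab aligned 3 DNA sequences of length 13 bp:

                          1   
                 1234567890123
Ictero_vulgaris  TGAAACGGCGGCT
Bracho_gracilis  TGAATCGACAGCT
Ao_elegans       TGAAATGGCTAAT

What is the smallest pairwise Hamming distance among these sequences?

3

Pairwise Hamming distances:
  Ictero_vulgaris vs Bracho_gracilis: 3
  Ictero_vulgaris vs Ao_elegans: 4
  Bracho_gracilis vs Ao_elegans: 6
The smallest is 3, between Ictero_vulgaris and Bracho_gracilis.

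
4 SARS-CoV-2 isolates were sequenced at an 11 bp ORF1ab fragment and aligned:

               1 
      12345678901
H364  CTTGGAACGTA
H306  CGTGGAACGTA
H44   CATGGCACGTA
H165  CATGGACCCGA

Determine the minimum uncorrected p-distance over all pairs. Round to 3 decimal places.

0.091

Pairwise Hamming distances:
  H364 vs H306: 1
  H364 vs H44: 2
  H364 vs H165: 4
  H306 vs H44: 2
  H306 vs H165: 4
  H44 vs H165: 4
The smallest is 1 mismatch, between H364 and H306; p = 1/11 = 0.091.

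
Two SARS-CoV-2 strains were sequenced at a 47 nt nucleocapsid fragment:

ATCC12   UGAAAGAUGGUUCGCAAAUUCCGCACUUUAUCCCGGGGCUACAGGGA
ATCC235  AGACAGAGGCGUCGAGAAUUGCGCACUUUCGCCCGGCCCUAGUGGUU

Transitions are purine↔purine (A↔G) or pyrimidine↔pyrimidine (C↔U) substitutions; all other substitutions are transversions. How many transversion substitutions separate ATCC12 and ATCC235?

Mismatches occur at site 1 (U↔A, transversion), site 4 (A↔C, transversion), site 8 (U↔G, transversion), site 10 (G↔C, transversion), site 11 (U↔G, transversion), site 15 (C↔A, transversion), site 16 (A↔G, transition), site 21 (C↔G, transversion), site 30 (A↔C, transversion), site 31 (U↔G, transversion), site 37 (G↔C, transversion), site 38 (G↔C, transversion), site 42 (C↔G, transversion), site 43 (A↔U, transversion), site 46 (G↔U, transversion), site 47 (A↔U, transversion).
Of the 16 differences, 1 transition and 15 transversions, so the answer is 15.

15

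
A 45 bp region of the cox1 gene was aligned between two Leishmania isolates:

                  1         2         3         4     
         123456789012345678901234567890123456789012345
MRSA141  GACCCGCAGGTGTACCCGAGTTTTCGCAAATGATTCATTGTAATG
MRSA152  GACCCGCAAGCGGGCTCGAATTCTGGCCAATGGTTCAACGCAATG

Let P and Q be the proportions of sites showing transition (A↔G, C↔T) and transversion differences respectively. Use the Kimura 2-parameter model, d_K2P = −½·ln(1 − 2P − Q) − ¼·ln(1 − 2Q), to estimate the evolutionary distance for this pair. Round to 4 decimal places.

0.3845

Mismatches occur at site 9 (G/A, transition), site 11 (T/C, transition), site 13 (T/G, transversion), site 14 (A/G, transition), site 16 (C/T, transition), site 20 (G/A, transition), site 23 (T/C, transition), site 25 (C/G, transversion), site 28 (A/C, transversion), site 33 (A/G, transition), site 38 (T/A, transversion), site 39 (T/C, transition), site 41 (T/C, transition).
Of the 13 differences, 9 transitions and 4 transversions over 45 sites: P = 9/45 = 0.200000, Q = 4/45 = 0.088889.
d = −0.5·ln(0.511111) − 0.25·ln(0.822222) = −0.5·(-0.671168) − 0.25·(-0.195745) = 0.3845.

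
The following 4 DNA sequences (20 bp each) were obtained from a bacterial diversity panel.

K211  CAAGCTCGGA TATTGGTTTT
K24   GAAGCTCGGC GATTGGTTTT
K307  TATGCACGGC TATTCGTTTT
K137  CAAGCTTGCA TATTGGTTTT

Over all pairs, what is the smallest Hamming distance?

Pairwise Hamming distances:
  K211 vs K24: 3
  K211 vs K307: 5
  K211 vs K137: 2
  K24 vs K307: 5
  K24 vs K137: 5
  K307 vs K137: 7
The smallest is 2, between K211 and K137.

2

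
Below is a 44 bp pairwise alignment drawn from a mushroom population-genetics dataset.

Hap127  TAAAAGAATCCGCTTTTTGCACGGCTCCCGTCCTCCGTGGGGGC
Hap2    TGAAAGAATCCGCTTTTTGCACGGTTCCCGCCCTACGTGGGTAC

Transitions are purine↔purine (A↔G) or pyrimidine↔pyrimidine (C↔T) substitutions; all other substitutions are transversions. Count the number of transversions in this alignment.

2

Differing sites — 2:A/G (Ti); 25:C/T (Ti); 31:T/C (Ti); 35:C/A (Tv); 42:G/T (Tv); 43:G/A (Ti).
Of the 6 differences, 4 transitions and 2 transversions, so the answer is 2.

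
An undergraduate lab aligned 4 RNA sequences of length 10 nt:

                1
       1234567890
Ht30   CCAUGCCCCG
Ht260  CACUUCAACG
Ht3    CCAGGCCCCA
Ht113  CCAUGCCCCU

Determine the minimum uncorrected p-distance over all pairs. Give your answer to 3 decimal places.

0.100

Pairwise Hamming distances:
  Ht30 vs Ht260: 5
  Ht30 vs Ht3: 2
  Ht30 vs Ht113: 1
  Ht260 vs Ht3: 7
  Ht260 vs Ht113: 6
  Ht3 vs Ht113: 2
The smallest is 1 mismatch, between Ht30 and Ht113; p = 1/10 = 0.100.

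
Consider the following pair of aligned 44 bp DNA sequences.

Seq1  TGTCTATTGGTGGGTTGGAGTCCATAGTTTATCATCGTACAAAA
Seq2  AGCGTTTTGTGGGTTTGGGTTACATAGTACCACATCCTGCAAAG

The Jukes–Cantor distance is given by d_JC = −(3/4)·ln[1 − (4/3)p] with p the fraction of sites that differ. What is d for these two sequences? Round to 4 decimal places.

Mismatches occur at site 1 (T↔A), site 3 (T↔C), site 4 (C↔G), site 6 (A↔T), site 10 (G↔T), site 11 (T↔G), site 14 (G↔T), site 19 (A↔G), site 20 (G↔T), site 22 (C↔A), site 29 (T↔A), site 30 (T↔C), site 31 (A↔C), site 32 (T↔A), site 37 (G↔C), site 39 (A↔G), site 44 (A↔G).
p = 17/44 = 0.386364.
d = −0.75 · ln(1 − (4/3)·0.386364) = −0.75 · ln(0.484848) = −0.75 · (-0.723920) = 0.5429.

0.5429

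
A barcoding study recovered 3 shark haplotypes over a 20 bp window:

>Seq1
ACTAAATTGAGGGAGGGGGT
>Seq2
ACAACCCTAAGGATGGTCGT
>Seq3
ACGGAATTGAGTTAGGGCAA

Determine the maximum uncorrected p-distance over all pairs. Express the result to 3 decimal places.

0.600

Pairwise Hamming distances:
  Seq1 vs Seq2: 9
  Seq1 vs Seq3: 7
  Seq2 vs Seq3: 12
The largest is 12 mismatches, between Seq2 and Seq3; p = 12/20 = 0.600.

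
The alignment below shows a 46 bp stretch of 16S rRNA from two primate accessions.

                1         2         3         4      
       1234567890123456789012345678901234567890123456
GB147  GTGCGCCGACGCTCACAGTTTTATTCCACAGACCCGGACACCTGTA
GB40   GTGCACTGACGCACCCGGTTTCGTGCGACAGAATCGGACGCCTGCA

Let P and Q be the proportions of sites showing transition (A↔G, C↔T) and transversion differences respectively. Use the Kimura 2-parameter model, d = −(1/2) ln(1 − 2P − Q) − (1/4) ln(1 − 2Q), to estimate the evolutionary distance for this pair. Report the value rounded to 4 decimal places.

0.3662

Differing sites — 5:G/A (Ti); 7:C/T (Ti); 13:T/A (Tv); 15:A/C (Tv); 17:A/G (Ti); 22:T/C (Ti); 23:A/G (Ti); 25:T/G (Tv); 27:C/G (Tv); 33:C/A (Tv); 34:C/T (Ti); 40:A/G (Ti); 45:T/C (Ti).
Of the 13 differences, 8 transitions and 5 transversions over 46 sites: P = 8/46 = 0.173913, Q = 5/46 = 0.108696.
d = −0.5·ln(0.543478) − 0.25·ln(0.782608) = −0.5·(-0.609766) − 0.25·(-0.245123) = 0.3662.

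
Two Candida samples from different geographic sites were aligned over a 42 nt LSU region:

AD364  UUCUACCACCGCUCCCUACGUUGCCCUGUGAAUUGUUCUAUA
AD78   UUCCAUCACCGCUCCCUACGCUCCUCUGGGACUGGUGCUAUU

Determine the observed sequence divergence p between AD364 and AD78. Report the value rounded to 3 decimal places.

0.238

Differing sites — 4:U/C; 6:C/U; 21:U/C; 23:G/C; 25:C/U; 29:U/G; 32:A/C; 34:U/G; 37:U/G; 42:A/U.
There are 10 differences over 42 sites, so p = 10/42 = 0.238.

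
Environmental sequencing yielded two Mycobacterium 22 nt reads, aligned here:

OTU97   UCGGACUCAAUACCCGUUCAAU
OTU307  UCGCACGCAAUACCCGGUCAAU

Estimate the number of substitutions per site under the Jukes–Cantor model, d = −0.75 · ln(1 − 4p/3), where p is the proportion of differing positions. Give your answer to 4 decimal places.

The sequences differ at positions 4 (G/C), 7 (U/G), 17 (U/G).
p = 3/22 = 0.136364.
d = −0.75 · ln(1 − (4/3)·0.136364) = −0.75 · ln(0.818181) = −0.75 · (-0.200672) = 0.1505.

0.1505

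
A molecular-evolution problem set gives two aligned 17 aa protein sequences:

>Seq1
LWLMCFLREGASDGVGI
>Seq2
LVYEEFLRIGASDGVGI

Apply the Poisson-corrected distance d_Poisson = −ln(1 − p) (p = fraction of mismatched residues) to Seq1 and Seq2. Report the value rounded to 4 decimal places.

Differing sites — 2:W/V; 3:L/Y; 4:M/E; 5:C/E; 9:E/I.
p = 5/17 = 0.294118.
d = −ln(1 − 0.294118) = −ln(0.705882) = 0.3483.

0.3483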